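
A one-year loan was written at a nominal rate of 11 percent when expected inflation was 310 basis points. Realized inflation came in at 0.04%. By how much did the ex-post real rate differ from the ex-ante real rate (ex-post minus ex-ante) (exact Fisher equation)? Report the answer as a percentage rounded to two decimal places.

3.29%

Ex-ante: (1 + 0.1100)/(1 + 0.0310) − 1 = 7.6625%
Ex-post: (1 + 0.1100)/(1 + 0.0004) − 1 = 10.9556%
Difference (ex-post − ex-ante) = 3.2932% → 3.29%.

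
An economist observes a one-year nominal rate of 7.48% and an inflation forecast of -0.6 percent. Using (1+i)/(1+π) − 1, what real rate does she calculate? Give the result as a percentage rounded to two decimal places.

1 + r = 1.07480 / 0.99400 = 1.081288
r = 1.081288 − 1 = 8.1288%, i.e. 8.13%.

8.13%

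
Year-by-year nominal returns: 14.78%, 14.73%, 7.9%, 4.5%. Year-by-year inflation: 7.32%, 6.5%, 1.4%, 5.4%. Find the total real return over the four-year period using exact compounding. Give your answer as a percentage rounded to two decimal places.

21.55%

Nominal growth factor = 1.1478 × 1.1473 × 1.0790 × 1.0450 = 1.484844
Price-level growth factor = 1.0732 × 1.0650 × 1.0140 × 1.0540 = 1.221543
Real growth factor = 1.484844 / 1.221543 = 1.215548
Total real return = 1.215548 − 1 → 21.55%.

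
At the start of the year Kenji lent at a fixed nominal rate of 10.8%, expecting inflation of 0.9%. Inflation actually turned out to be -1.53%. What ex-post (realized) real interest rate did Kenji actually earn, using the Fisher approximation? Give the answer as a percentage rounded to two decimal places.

Ex-post: 10.8% − (-1.53%) = 12.330%
So the realized real rate is 12.33%.

12.33%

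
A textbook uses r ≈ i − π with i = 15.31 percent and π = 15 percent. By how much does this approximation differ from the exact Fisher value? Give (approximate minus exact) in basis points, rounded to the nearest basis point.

Approximate: r ≈ 15.310% − 15.000% = 0.3100%
Exact: (1 + 0.1531)/(1 + 0.1500) − 1 = 0.2696%
Error = 0.3100% − 0.2696% = 0.0404% → 4 basis points.

4 basis points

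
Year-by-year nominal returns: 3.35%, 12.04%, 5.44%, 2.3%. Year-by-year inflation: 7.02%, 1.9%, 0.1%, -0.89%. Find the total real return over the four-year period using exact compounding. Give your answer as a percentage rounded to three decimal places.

15.445%

Nominal growth factor = 1.0335 × 1.1204 × 1.0544 × 1.0230 = 1.249006
Price-level growth factor = 1.0702 × 1.0190 × 1.0010 × 0.9911 = 1.081909
Real growth factor = 1.249006 / 1.081909 = 1.154447
Total real return = 1.154447 − 1 → 15.445%.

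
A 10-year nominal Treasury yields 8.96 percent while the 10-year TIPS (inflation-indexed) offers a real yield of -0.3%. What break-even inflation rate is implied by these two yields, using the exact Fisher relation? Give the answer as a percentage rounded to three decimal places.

9.288%

(1 + π) = (1 + i)/(1 + r) = 1.08960 / 0.99700 = 1.092879
Break-even inflation = 1.092879 − 1 → 9.288%.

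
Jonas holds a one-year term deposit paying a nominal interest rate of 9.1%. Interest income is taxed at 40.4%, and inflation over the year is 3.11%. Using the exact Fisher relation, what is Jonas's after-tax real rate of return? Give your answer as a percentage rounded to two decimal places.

2.24%

After-tax nominal return = 9.1% × (1 − 0.404) = 5.4236%.
1 + r = 1.054236 / 1.03110 = 1.022438
After-tax real rate = 1.022438 − 1 → 2.24%.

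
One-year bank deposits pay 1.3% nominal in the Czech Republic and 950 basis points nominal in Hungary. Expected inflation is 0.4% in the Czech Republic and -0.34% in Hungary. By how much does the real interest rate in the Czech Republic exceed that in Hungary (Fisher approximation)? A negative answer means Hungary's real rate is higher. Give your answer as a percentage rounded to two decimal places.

-8.94%

The Czech Republic: 1.3% − 0.4% = 0.900%
Hungary: 9.5% − (-0.34%) = 9.840%
Differential = -8.940% → -8.94%.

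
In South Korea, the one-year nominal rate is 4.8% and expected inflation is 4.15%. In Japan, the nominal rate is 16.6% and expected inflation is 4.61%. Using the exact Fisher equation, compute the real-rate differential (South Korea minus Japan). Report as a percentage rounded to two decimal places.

-10.84%

South Korea: (1 + 0.0480)/(1 + 0.0415) − 1 = 0.6241%
Japan: (1 + 0.1660)/(1 + 0.0461) − 1 = 11.4616%
Differential = 0.6241% − 11.4616% = -10.8375% → -10.84%.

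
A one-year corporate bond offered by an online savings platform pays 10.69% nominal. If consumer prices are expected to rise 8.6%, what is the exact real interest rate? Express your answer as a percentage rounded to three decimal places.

By the Fisher identity, 1 + r = (1 + i)/(1 + π).
1 + r = 1.10690 / 1.08600 = 1.0192449
r = 1.0192449 − 1 = 1.92449%, i.e. 1.924%.

1.924%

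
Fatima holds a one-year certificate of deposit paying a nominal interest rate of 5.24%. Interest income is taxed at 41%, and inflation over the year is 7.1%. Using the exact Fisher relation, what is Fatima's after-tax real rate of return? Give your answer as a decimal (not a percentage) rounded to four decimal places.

After-tax nominal return = 5.24% × (1 − 0.41) = 3.0916%.
1 + r = 1.030916 / 1.07100 = 0.962573
After-tax real rate = 0.962573 − 1 → -0.0374.

-0.0374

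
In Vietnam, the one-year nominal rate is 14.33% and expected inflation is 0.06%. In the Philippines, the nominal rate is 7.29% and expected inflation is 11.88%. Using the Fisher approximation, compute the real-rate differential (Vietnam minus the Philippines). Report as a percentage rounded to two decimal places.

18.86%

Vietnam: 14.33% − 0.06% = 14.270%
The Philippines: 7.29% − 11.88% = -4.590%
Differential = 18.860% → 18.86%.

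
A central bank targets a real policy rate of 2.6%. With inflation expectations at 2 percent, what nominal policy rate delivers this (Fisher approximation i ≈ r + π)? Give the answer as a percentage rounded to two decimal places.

4.60%

i ≈ r + π = 2.6% + 2% = 4.60%.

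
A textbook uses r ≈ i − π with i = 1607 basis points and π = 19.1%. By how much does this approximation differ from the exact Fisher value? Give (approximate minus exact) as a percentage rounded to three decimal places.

-0.486%

Approximate: r ≈ 16.070% − 19.100% = -3.0300%
Exact: (1 + 0.1607)/(1 + 0.1910) − 1 = -2.5441%
Error = -3.0300% − (-2.5441%) = -0.4859% → -0.486%.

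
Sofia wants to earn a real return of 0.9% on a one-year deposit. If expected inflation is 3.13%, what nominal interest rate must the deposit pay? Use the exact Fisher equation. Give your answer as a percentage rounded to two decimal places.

(1 + i) = (1 + r)(1 + π) = 1.00900 × 1.03130 = 1.0405817
i = 1.0405817 − 1, so the required nominal rate is 4.06%.

4.06%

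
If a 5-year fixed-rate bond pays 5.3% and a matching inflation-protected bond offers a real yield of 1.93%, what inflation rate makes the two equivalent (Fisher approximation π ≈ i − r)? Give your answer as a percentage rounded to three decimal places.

3.370%

π ≈ i − r = 5.3% − 1.93% → 3.370%.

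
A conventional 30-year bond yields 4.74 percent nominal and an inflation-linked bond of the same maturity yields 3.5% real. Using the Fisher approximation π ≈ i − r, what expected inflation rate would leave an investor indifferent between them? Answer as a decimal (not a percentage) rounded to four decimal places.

0.0124

π ≈ i − r = 4.74% − 3.5% → 0.0124.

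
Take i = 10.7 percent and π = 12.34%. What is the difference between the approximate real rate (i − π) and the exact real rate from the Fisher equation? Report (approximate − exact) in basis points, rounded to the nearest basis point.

Approximate: r ≈ 10.700% − 12.340% = -1.6400%
Exact: (1 + 0.1070)/(1 + 0.1234) − 1 = -1.4599%
Error = -1.6400% − (-1.4599%) = -0.1801% → -18 basis points.

-18 basis points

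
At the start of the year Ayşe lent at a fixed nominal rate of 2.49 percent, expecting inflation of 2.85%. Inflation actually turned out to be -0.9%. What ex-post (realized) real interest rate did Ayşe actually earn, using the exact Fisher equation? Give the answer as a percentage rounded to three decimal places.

Ex-post: (1 + 0.0249)/(1 − 0.0090) − 1 = 3.4208%
So the realized real rate is 3.421%.

3.421%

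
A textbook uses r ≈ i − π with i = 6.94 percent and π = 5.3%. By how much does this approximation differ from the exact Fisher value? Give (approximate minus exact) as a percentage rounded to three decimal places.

Approximate: r ≈ 6.940% − 5.300% = 1.6400%
Exact: (1 + 0.0694)/(1 + 0.0530) − 1 = 1.55745%
Error = 1.6400% − 1.55745% = 0.08255% → 0.083%.

0.083%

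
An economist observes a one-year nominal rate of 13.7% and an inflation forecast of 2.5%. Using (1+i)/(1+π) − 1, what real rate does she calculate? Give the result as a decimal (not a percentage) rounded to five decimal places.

0.10927

1 + r = 1.13700 / 1.02500 = 1.109268
r = 1.109268 − 1 = 10.9268%, i.e. 0.10927.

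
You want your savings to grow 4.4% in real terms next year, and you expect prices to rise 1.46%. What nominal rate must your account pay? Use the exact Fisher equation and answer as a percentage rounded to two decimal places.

(1 + i) = (1 + r)(1 + π) = 1.04400 × 1.01460 = 1.0592424
i = 1.0592424 − 1, so the required nominal rate is 5.92%.

5.92%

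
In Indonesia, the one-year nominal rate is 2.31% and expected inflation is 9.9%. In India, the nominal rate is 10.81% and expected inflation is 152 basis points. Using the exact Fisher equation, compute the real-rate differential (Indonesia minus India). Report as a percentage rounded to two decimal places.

-16.06%

Indonesia: (1 + 0.0231)/(1 + 0.0990) − 1 = -6.9063%
India: (1 + 0.1081)/(1 + 0.0152) − 1 = 9.1509%
Differential = -6.9063% − 9.1509% = -16.0572% → -16.06%.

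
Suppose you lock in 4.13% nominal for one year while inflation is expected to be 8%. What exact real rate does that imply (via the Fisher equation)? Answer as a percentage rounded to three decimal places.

1 + r = 1.04130 / 1.08000 = 0.964167
r = 0.964167 − 1 = -3.5833%, i.e. -3.583%.

-3.583%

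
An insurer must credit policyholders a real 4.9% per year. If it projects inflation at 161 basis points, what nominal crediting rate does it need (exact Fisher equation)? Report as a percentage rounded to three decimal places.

(1 + i) = (1 + r)(1 + π) = 1.04900 × 1.01610 = 1.0658889
i = 1.0658889 − 1, so the required nominal rate is 6.589%.

6.589%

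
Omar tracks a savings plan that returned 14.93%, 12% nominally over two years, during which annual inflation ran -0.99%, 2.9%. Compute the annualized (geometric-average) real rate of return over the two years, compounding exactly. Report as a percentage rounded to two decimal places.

12.40%

Nominal growth factor = 1.1493 × 1.1200 = 1.28721600
Price-level growth factor = 0.9901 × 1.0290 = 1.01881290
Real growth factor = 1.28721600 / 1.01881290 = 1.26344690
Annualized real rate = 1.26344690^(1/2) − 1 = 12.4032% → 12.40%.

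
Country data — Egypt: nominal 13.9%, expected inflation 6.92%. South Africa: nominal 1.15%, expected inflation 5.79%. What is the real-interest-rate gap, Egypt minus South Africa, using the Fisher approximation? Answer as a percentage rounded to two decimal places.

Egypt: 13.9% − 6.92% = 6.980%
South Africa: 1.15% − 5.79% = -4.640%
Differential = 11.620% → 11.62%.

11.62%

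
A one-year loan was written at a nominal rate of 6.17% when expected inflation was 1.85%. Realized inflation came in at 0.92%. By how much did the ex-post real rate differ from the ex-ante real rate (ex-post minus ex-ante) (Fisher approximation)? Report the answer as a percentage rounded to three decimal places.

Ex-ante: 6.17% − 1.85% = 4.320%
Ex-post: 6.17% − 0.92% = 5.250%
Difference (ex-post − ex-ante) = 0.9300% → 0.930%.

0.930%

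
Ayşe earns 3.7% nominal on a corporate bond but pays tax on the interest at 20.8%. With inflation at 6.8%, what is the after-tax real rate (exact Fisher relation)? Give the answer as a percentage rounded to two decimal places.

After-tax nominal return = 3.7% × (1 − 0.208) = 2.9304%.
1 + r = 1.029304 / 1.06800 = 0.963768
After-tax real rate = 0.963768 − 1 → -3.62%.

-3.62%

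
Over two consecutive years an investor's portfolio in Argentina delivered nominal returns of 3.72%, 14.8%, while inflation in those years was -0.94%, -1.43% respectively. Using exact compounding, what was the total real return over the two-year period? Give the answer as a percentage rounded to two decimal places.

21.94%

Nominal growth factor = 1.0372 × 1.1480 = 1.190706
Price-level growth factor = 0.9906 × 0.9857 = 0.976434
Real growth factor = 1.190706 / 0.976434 = 1.219442
Total real return = 1.219442 − 1 → 21.94%.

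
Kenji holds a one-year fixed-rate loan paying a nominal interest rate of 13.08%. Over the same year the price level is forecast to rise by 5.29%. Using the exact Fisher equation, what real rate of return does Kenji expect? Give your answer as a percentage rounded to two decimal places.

1 + r = 1.13080 / 1.05290 = 1.073986
r = 1.073986 − 1 = 7.3986%, i.e. 7.40%.

7.40%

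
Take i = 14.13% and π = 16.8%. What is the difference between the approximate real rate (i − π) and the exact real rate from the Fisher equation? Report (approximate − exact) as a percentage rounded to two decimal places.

-0.38%

Approximate: r ≈ 14.130% − 16.800% = -2.6700%
Exact: (1 + 0.1413)/(1 + 0.1680) − 1 = -2.2860%
Error = -2.6700% − (-2.2860%) = -0.3840% → -0.38%.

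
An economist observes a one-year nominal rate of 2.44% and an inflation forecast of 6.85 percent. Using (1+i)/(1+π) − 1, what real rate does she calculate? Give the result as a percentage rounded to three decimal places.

-4.127%

By the Fisher equation, 1 + r = (1 + i)/(1 + π).
1 + r = 1.02440 / 1.06850 = 0.958727
r = 0.958727 − 1 = -4.1273%, i.e. -4.127%.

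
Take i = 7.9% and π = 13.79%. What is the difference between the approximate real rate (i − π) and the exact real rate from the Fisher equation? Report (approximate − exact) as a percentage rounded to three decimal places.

Approximate: r ≈ 7.900% − 13.790% = -5.8900%
Exact: (1 + 0.0790)/(1 + 0.1379) − 1 = -5.1762%
Error = -5.8900% − (-5.1762%) = -0.7138% → -0.714%.

-0.714%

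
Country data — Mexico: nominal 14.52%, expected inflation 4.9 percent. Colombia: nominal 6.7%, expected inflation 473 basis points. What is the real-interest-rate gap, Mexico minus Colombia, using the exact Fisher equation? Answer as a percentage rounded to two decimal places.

7.29%

Mexico: (1 + 0.1452)/(1 + 0.0490) − 1 = 9.1706%
Colombia: (1 + 0.0670)/(1 + 0.0473) − 1 = 1.8810%
Differential = 9.1706% − 1.8810% = 7.2896% → 7.29%.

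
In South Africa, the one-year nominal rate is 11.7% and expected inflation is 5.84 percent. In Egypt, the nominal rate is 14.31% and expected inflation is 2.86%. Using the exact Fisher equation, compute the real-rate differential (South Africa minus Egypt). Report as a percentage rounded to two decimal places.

South Africa: (1 + 0.1170)/(1 + 0.0584) − 1 = 5.53666%
Egypt: (1 + 0.1431)/(1 + 0.0286) − 1 = 11.13164%
Differential = 5.53666% − 11.13164% = -5.59498% → -5.59%.

-5.59%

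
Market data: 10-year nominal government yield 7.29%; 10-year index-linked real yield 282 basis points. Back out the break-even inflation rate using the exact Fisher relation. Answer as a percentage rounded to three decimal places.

4.347%

(1 + π) = (1 + i)/(1 + r) = 1.07290 / 1.02820 = 1.043474
Break-even inflation = 1.043474 − 1 → 4.347%.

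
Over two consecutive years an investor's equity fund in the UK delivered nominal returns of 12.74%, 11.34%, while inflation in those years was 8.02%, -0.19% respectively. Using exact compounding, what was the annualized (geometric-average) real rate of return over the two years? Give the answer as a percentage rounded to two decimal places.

Nominal growth factor = 1.1274 × 1.1134 = 1.25524716
Price-level growth factor = 1.0802 × 0.9981 = 1.07814762
Real growth factor = 1.25524716 / 1.07814762 = 1.16426279
Annualized real rate = 1.16426279^(1/2) − 1 = 7.9010% → 7.90%.

7.90%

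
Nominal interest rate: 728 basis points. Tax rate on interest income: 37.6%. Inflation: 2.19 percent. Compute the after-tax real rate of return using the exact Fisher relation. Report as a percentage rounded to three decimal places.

After-tax nominal return = 7.28% × (1 − 0.376) = 4.54272%.
1 + r = 1.0454272 / 1.02190 = 1.023023
After-tax real rate = 1.023023 − 1 → 2.302%.

2.302%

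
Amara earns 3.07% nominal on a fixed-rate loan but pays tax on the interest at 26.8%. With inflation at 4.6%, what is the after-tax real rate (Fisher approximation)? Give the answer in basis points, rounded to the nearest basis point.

-235 basis points

After-tax nominal return = 3.07% × (1 − 0.268) = 2.24724%.
r ≈ 2.24724% − 4.6% → -235 basis points.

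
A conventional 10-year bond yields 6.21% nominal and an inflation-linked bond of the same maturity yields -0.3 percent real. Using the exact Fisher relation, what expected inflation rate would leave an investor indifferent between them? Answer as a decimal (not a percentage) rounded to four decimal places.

(1 + π) = (1 + i)/(1 + r) = 1.06210 / 0.99700 = 1.065296
Break-even inflation = 1.065296 − 1 → 0.0653.

0.0653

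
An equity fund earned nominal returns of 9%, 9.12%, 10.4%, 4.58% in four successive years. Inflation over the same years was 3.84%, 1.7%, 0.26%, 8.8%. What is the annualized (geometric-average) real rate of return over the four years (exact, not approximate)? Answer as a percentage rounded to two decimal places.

Compound the nominal returns: 1.0900 × 1.0912 × 1.1040 × 1.0458 = 1.37324671.
Compound inflation: 1.0384 × 1.0170 × 1.0026 × 1.0880 = 1.15197281.
Deflate: 1.37324671 / 1.15197281 = 1.19208257.
Annualized real rate = 1.19208257^(1/4) − 1 = 4.4904% → 4.49%.

4.49%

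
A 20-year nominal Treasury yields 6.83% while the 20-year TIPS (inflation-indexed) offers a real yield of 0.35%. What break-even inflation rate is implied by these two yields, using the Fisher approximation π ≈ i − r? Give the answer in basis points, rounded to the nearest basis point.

648 basis points

π ≈ i − r = 6.83% − 0.35% → 648 basis points.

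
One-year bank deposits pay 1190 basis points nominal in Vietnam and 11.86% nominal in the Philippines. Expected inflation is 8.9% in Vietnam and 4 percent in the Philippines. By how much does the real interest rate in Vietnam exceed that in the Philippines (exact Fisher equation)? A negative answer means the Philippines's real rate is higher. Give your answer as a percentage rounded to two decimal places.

-4.80%

Vietnam: (1 + 0.1190)/(1 + 0.0890) − 1 = 2.7548%
The Philippines: (1 + 0.1186)/(1 + 0.0400) − 1 = 7.5577%
Differential = 2.7548% − 7.5577% = -4.8029% → -4.80%.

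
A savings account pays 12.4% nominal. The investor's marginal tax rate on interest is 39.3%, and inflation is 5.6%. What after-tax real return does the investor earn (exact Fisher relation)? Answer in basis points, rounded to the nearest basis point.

182 basis points

After-tax nominal return = 12.4% × (1 − 0.393) = 7.5268%.
1 + r = 1.075268 / 1.05600 = 1.018246
After-tax real rate = 1.018246 − 1 → 182 basis points.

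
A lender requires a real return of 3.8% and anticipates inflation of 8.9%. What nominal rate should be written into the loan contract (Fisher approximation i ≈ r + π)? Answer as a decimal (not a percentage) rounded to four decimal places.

0.1270

i ≈ r + π = 3.8% + 8.9% = 0.1270.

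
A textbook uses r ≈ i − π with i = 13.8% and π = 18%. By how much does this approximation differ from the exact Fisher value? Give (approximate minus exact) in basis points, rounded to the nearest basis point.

-64 basis points

Approximate: r ≈ 13.800% − 18.000% = -4.2000%
Exact: (1 + 0.1380)/(1 + 0.1800) − 1 = -3.5593%
Error = -4.2000% − (-3.5593%) = -0.6407% → -64 basis points.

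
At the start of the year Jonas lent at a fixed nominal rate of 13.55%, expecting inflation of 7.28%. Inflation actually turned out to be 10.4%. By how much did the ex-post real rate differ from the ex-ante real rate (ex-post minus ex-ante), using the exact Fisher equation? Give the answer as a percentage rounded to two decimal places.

-2.99%

Ex-ante: (1 + 0.1355)/(1 + 0.0728) − 1 = 5.8445%
Ex-post: (1 + 0.1355)/(1 + 0.1040) − 1 = 2.8533%
Difference (ex-post − ex-ante) = -2.9913% → -2.99%.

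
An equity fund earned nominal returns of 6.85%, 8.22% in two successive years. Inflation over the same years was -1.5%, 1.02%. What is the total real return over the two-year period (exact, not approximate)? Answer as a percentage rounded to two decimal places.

16.21%

Nominal growth factor = 1.0685 × 1.0822 = 1.156331
Price-level growth factor = 0.9850 × 1.0102 = 0.995047
Real growth factor = 1.156331 / 0.995047 = 1.162087
Total real return = 1.162087 − 1 → 16.21%.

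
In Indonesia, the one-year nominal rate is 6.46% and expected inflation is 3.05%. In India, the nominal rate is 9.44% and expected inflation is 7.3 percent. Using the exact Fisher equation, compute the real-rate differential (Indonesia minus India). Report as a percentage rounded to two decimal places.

Indonesia: (1 + 0.0646)/(1 + 0.0305) − 1 = 3.3091%
India: (1 + 0.0944)/(1 + 0.0730) − 1 = 1.9944%
Differential = 3.3091% − 1.9944% = 1.3147% → 1.31%.

1.31%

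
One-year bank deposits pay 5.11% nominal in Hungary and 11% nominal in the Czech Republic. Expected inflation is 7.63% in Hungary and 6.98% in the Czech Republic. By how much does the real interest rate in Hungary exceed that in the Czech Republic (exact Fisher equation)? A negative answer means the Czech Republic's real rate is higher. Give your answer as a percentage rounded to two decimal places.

-6.10%

Hungary: (1 + 0.0511)/(1 + 0.0763) − 1 = -2.3414%
The Czech Republic: (1 + 0.1100)/(1 + 0.0698) − 1 = 3.7577%
Differential = -2.3414% − 3.7577% = -6.0991% → -6.10%.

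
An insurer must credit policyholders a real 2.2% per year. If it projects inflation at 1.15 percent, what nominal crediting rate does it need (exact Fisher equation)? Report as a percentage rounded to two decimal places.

(1 + i) = (1 + r)(1 + π) = 1.02200 × 1.01150 = 1.033753
i = 1.033753 − 1, so the required nominal rate is 3.38%.

3.38%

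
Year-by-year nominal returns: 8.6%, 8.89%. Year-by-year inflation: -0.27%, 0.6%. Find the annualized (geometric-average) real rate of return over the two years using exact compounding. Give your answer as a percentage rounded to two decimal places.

8.57%

Compound the nominal returns: 1.0860 × 1.0889 = 1.18254540.
Compound inflation: 0.9973 × 1.0060 = 1.00328380.
Deflate: 1.18254540 / 1.00328380 = 1.17867487.
Annualized real rate = 1.17867487^(1/2) − 1 = 8.5668% → 8.57%.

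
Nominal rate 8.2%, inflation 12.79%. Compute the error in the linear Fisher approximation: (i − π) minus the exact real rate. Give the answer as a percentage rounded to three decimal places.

-0.520%

Approximate: r ≈ 8.200% − 12.790% = -4.5900%
Exact: (1 + 0.0820)/(1 + 0.1279) − 1 = -4.06951%
Error = -4.5900% − (-4.06951%) = -0.52049% → -0.520%.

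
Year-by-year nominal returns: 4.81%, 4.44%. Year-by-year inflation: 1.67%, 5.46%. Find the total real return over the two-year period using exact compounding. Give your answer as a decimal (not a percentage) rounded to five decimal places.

0.02091

Compound the nominal returns: 1.0481 × 1.0444 = 1.094636.
Compound inflation: 1.0167 × 1.0546 = 1.072212.
Deflate: 1.094636 / 1.072212 = 1.020914.
Total real return = 1.020914 − 1 → 0.02091.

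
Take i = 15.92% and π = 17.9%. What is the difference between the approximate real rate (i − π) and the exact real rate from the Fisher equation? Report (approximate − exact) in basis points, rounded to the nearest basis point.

Approximate: r ≈ 15.920% − 17.900% = -1.9800%
Exact: (1 + 0.1592)/(1 + 0.1790) − 1 = -1.6794%
Error = -1.9800% − (-1.6794%) = -0.3006% → -30 basis points.

-30 basis points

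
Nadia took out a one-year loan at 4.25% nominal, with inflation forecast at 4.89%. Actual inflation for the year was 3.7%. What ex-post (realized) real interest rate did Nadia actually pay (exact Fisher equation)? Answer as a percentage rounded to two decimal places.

Ex-post: (1 + 0.0425)/(1 + 0.0370) − 1 = 0.5304%
So the realized real rate is 0.53%.

0.53%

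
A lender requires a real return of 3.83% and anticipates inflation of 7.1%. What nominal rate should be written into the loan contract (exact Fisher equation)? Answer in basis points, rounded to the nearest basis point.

1120 basis points

(1 + i) = (1 + r)(1 + π) = 1.03830 × 1.07100 = 1.1120193
i = 1.1120193 − 1, so the required nominal rate is 1120 basis points.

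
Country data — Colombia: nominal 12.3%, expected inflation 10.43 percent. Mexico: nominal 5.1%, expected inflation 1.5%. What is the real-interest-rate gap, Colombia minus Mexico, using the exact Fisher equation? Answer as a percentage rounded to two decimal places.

Colombia: (1 + 0.1230)/(1 + 0.1043) − 1 = 1.6934%
Mexico: (1 + 0.0510)/(1 + 0.0150) − 1 = 3.5468%
Differential = 1.6934% − 3.5468% = -1.8534% → -1.85%.

-1.85%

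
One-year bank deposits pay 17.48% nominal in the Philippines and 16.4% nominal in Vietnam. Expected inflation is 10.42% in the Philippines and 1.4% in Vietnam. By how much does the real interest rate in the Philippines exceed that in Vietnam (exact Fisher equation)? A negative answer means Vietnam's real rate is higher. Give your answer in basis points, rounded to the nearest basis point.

The Philippines: (1 + 0.1748)/(1 + 0.1042) − 1 = 6.3938%
Vietnam: (1 + 0.1640)/(1 + 0.0140) − 1 = 14.7929%
Differential = 6.3938% − 14.7929% = -8.3991% → -840 basis points.

-840 basis points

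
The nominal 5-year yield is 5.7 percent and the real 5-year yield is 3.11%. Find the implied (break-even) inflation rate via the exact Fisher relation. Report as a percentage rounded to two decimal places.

(1 + π) = (1 + i)/(1 + r) = 1.05700 / 1.03110 = 1.025119
Break-even inflation = 1.025119 − 1 → 2.51%.

2.51%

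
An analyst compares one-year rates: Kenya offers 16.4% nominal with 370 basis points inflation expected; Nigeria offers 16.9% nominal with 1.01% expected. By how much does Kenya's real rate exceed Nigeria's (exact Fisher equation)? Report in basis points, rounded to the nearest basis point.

Kenya: (1 + 0.1640)/(1 + 0.0370) − 1 = 12.2469%
Nigeria: (1 + 0.1690)/(1 + 0.0101) − 1 = 15.7311%
Differential = 12.2469% − 15.7311% = -3.4842% → -348 basis points.

-348 basis points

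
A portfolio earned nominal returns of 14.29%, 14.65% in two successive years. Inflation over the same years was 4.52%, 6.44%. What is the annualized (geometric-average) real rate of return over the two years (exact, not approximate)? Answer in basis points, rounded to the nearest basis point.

Compound the nominal returns: 1.1429 × 1.1465 = 1.31033485.
Compound inflation: 1.0452 × 1.0644 = 1.11251088.
Deflate: 1.31033485 / 1.11251088 = 1.17781756.
Annualized real rate = 1.17781756^(1/2) − 1 = 8.5273% → 853 basis points.

853 basis points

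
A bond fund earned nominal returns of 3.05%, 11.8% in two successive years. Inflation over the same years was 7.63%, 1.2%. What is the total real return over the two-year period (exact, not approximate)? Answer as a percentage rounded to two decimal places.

Compound the nominal returns: 1.0305 × 1.1180 = 1.152099.
Compound inflation: 1.0763 × 1.0120 = 1.089216.
Deflate: 1.152099 / 1.089216 = 1.057733.
Total real return = 1.057733 − 1 → 5.77%.

5.77%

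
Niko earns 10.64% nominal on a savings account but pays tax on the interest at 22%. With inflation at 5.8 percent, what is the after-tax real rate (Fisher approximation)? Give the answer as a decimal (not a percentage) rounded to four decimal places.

0.0250

After-tax nominal return = 10.64% × (1 − 0.22) = 8.2992%.
r ≈ 8.2992% − 5.8% → 0.0250.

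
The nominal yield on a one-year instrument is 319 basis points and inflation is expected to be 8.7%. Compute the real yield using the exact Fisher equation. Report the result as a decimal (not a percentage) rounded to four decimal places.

By the Fisher relation, 1 + r = (1 + i)/(1 + π).
1 + r = 1.03190 / 1.08700 = 0.949310
r = 0.949310 − 1 = -5.0690%, i.e. -0.0507.

-0.0507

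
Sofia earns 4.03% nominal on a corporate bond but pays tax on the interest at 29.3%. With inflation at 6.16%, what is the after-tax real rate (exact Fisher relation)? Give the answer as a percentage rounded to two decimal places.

-3.12%

After-tax nominal return = 4.03% × (1 − 0.293) = 2.84921%.
1 + r = 1.0284921 / 1.06160 = 0.968813
After-tax real rate = 0.968813 − 1 → -3.12%.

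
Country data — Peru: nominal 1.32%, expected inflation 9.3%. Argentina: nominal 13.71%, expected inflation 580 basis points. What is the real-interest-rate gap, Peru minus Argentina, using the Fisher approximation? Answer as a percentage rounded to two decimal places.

Peru: 1.32% − 9.3% = -7.980%
Argentina: 13.71% − 5.8% = 7.910%
Differential = -15.890% → -15.89%.

-15.89%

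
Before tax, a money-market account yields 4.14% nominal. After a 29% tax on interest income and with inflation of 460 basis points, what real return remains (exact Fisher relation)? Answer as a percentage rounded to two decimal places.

-1.59%

After-tax nominal return = 4.14% × (1 − 0.29) = 2.9394%.
1 + r = 1.029394 / 1.04600 = 0.984124
After-tax real rate = 0.984124 − 1 → -1.59%.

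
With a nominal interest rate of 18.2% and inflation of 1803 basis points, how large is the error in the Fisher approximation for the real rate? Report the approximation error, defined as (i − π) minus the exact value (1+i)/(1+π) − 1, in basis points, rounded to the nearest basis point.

3 basis points

Approximate: r ≈ 18.200% − 18.030% = 0.1700%
Exact: (1 + 0.1820)/(1 + 0.1803) − 1 = 0.1440%
Error = 0.1700% − 0.1440% = 0.0260% → 3 basis points.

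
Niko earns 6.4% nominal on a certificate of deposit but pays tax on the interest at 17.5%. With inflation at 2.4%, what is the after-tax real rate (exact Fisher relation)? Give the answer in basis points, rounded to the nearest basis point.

281 basis points

After-tax nominal return = 6.4% × (1 − 0.175) = 5.2800%.
1 + r = 1.05280 / 1.02400 = 1.028125
After-tax real rate = 1.028125 − 1 → 281 basis points.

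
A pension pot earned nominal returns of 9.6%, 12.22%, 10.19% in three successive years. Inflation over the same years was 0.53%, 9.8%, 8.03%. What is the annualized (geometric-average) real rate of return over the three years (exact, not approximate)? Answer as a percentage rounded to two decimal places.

4.36%

Nominal growth factor = 1.0960 × 1.1222 × 1.1019 = 1.35526119
Price-level growth factor = 1.0053 × 1.0980 × 1.0803 = 1.19245610
Real growth factor = 1.35526119 / 1.19245610 = 1.13652921
Annualized real rate = 1.13652921^(1/3) − 1 = 4.3583% → 4.36%.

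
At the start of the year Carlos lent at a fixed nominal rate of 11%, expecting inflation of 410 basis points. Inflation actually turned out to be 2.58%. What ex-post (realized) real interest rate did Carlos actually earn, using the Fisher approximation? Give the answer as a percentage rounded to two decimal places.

Ex-post: 11% − 2.58% = 8.420%
So the realized real rate is 8.42%.

8.42%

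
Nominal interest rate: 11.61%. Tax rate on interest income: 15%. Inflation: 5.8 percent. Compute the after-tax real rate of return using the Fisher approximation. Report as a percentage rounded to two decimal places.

After-tax nominal return = 11.61% × (1 − 0.15) = 9.8685%.
r ≈ 9.8685% − 5.8% → 4.07%.

4.07%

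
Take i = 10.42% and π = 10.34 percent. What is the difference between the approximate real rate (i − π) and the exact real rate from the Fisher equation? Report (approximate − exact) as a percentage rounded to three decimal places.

0.007%

Approximate: r ≈ 10.420% − 10.340% = 0.0800%
Exact: (1 + 0.1042)/(1 + 0.1034) − 1 = 0.072503%
Error = 0.0800% − 0.072503% = 0.007497% → 0.007%.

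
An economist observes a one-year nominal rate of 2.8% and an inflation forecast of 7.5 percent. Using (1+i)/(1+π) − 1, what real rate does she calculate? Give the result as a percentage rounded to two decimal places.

-4.37%

1 + r = 1.02800 / 1.07500 = 0.956279
r = 0.956279 − 1 = -4.3721%, i.e. -4.37%.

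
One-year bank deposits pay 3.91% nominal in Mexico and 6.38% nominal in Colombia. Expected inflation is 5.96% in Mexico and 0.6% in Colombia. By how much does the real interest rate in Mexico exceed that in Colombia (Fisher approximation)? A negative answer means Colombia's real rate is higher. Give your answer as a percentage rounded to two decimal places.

Mexico: 3.91% − 5.96% = -2.050%
Colombia: 6.38% − 0.6% = 5.780%
Differential = -7.830% → -7.83%.

-7.83%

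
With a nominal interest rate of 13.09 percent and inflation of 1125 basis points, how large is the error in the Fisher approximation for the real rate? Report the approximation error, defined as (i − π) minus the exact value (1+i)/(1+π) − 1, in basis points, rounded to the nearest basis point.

Approximate: r ≈ 13.090% − 11.250% = 1.8400%
Exact: (1 + 0.1309)/(1 + 0.1125) − 1 = 1.6539%
Error = 1.8400% − 1.6539% = 0.1861% → 19 basis points.

19 basis points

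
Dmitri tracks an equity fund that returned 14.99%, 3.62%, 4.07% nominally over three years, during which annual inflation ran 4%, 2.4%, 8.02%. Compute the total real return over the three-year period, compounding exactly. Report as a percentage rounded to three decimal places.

Compound the nominal returns: 1.1499 × 1.0362 × 1.0407 = 1.240022.
Compound inflation: 1.0400 × 1.0240 × 1.0802 = 1.150370.
Deflate: 1.240022 / 1.150370 = 1.077933.
Total real return = 1.077933 − 1 → 7.793%.

7.793%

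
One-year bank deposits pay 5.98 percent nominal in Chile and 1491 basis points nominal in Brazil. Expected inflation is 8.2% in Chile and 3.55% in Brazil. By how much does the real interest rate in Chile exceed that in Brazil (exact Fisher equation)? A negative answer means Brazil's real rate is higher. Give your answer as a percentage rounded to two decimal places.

-13.02%

Chile: (1 + 0.0598)/(1 + 0.0820) − 1 = -2.0518%
Brazil: (1 + 0.1491)/(1 + 0.0355) − 1 = 10.9705%
Differential = -2.0518% − 10.9705% = -13.0223% → -13.02%.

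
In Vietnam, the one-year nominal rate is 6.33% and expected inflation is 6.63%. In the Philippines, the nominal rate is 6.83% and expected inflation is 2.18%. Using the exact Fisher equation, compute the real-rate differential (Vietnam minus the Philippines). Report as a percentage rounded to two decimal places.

Vietnam: (1 + 0.0633)/(1 + 0.0663) − 1 = -0.2813%
The Philippines: (1 + 0.0683)/(1 + 0.0218) − 1 = 4.5508%
Differential = -0.2813% − 4.5508% = -4.8321% → -4.83%.

-4.83%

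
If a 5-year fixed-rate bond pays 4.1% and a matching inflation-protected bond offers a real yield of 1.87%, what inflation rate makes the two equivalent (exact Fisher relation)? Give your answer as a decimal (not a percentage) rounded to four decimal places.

0.0219

(1 + π) = (1 + i)/(1 + r) = 1.04100 / 1.01870 = 1.021891
Break-even inflation = 1.021891 − 1 → 0.0219.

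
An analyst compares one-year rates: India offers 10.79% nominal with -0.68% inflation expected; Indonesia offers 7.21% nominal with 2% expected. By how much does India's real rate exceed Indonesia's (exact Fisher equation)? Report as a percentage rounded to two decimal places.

India: (1 + 0.1079)/(1 − 0.0068) − 1 = 11.5485%
Indonesia: (1 + 0.0721)/(1 + 0.0200) − 1 = 5.1078%
Differential = 11.5485% − 5.1078% = 6.4407% → 6.44%.

6.44%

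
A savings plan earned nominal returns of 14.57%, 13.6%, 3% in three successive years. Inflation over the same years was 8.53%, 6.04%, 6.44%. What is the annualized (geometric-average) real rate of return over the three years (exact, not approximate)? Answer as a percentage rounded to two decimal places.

Nominal growth factor = 1.1457 × 1.1360 × 1.0300 = 1.34056066
Price-level growth factor = 1.0853 × 1.0604 × 1.0644 = 1.22496700
Real growth factor = 1.34056066 / 1.22496700 = 1.09436471
Annualized real rate = 1.09436471^(1/3) − 1 = 3.0514% → 3.05%.

3.05%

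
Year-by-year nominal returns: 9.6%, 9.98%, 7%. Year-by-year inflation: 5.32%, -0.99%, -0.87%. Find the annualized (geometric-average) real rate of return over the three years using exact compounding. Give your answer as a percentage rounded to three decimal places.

Nominal growth factor = 1.0960 × 1.0998 × 1.0700 = 1.28975746
Price-level growth factor = 1.0532 × 0.9901 × 0.9913 = 1.03370119
Real growth factor = 1.28975746 / 1.03370119 = 1.24770820
Annualized real rate = 1.24770820^(1/3) − 1 = 7.6559% → 7.656%.

7.656%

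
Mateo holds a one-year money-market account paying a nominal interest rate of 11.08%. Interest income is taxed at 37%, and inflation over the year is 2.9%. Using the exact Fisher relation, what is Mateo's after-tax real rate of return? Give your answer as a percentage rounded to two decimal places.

3.97%

After-tax nominal return = 11.08% × (1 − 0.37) = 6.9804%.
1 + r = 1.069804 / 1.02900 = 1.039654
After-tax real rate = 1.039654 − 1 → 3.97%.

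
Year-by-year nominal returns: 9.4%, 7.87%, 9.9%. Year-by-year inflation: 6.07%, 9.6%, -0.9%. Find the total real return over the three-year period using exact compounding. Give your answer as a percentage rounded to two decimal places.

12.57%

Compound the nominal returns: 1.0940 × 1.0787 × 1.0990 = 1.296927.
Compound inflation: 1.0607 × 1.0960 × 0.9910 = 1.152064.
Deflate: 1.296927 / 1.152064 = 1.125742.
Total real return = 1.125742 − 1 → 12.57%.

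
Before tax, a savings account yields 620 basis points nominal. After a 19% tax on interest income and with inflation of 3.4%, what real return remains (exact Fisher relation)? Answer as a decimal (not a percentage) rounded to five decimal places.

0.01569

After-tax nominal return = 6.2% × (1 − 0.19) = 5.0220%.
1 + r = 1.05022 / 1.03400 = 1.015687
After-tax real rate = 1.015687 − 1 → 0.01569.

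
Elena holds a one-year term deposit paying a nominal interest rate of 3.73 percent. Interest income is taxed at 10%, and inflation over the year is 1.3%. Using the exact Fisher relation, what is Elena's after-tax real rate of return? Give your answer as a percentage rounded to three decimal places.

2.031%

After-tax nominal return = 3.73% × (1 − 0.1) = 3.3570%.
1 + r = 1.03357 / 1.01300 = 1.020306
After-tax real rate = 1.020306 − 1 → 2.031%.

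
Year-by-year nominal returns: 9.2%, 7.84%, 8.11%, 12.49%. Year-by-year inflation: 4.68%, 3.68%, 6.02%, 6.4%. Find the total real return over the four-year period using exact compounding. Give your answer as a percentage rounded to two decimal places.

Nominal growth factor = 1.0920 × 1.0784 × 1.0811 × 1.1249 = 1.432130
Price-level growth factor = 1.0468 × 1.0368 × 1.0602 × 1.0640 = 1.224301
Real growth factor = 1.432130 / 1.224301 = 1.169753
Total real return = 1.169753 − 1 → 16.98%.

16.98%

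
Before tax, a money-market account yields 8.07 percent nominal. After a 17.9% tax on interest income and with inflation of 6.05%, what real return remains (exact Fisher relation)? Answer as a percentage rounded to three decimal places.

After-tax nominal return = 8.07% × (1 − 0.179) = 6.62547%.
1 + r = 1.0662547 / 1.06050 = 1.005426
After-tax real rate = 1.005426 − 1 → 0.543%.

0.543%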